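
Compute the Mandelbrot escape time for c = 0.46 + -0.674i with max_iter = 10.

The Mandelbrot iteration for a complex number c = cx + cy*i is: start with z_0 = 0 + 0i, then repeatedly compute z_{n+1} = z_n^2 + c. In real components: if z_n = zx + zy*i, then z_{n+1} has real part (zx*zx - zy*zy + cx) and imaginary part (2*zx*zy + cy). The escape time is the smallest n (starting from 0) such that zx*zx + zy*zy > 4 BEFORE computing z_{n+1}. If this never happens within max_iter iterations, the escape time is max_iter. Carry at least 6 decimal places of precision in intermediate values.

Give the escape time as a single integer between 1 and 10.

z_0 = 0 + 0i, c = 0.4600 + -0.6740i
Iter 1: z = 0.4600 + -0.6740i, |z|^2 = 0.6659
Iter 2: z = 0.2173 + -1.2941i, |z|^2 = 1.7219
Iter 3: z = -1.1674 + -1.2365i, |z|^2 = 2.8917
Iter 4: z = 0.2940 + 2.2129i, |z|^2 = 4.9835
Escaped at iteration 4

Answer: 4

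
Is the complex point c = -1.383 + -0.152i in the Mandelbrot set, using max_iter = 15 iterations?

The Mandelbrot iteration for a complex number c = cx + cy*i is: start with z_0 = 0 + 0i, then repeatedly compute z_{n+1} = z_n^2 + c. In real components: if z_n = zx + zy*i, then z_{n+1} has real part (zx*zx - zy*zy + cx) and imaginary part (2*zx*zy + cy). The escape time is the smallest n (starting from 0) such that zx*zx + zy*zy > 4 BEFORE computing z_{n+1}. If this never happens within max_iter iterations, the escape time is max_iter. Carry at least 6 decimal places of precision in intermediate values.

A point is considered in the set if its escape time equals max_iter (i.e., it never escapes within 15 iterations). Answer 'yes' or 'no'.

Answer: no

Derivation:
z_0 = 0 + 0i, c = -1.3830 + -0.1520i
Iter 1: z = -1.3830 + -0.1520i, |z|^2 = 1.9358
Iter 2: z = 0.5066 + 0.2684i, |z|^2 = 0.3287
Iter 3: z = -1.1984 + 0.1200i, |z|^2 = 1.4506
Iter 4: z = 0.0388 + -0.4395i, |z|^2 = 0.1947
Iter 5: z = -1.5747 + -0.1861i, |z|^2 = 2.5143
Iter 6: z = 1.0620 + 0.4342i, |z|^2 = 1.3164
Iter 7: z = -0.4437 + 0.7703i, |z|^2 = 0.7902
Iter 8: z = -1.7795 + -0.8356i, |z|^2 = 3.8648
Iter 9: z = 1.0854 + 2.8218i, |z|^2 = 9.1405
Escaped at iteration 9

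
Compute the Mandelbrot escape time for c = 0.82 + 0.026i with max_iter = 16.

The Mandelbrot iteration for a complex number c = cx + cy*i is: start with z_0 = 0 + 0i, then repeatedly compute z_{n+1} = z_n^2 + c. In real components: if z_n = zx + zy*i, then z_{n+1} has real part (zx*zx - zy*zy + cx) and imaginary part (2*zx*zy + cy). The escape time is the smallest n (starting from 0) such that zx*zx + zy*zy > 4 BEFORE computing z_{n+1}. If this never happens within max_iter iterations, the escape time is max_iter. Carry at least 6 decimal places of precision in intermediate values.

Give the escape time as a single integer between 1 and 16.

z_0 = 0 + 0i, c = 0.8200 + 0.0260i
Iter 1: z = 0.8200 + 0.0260i, |z|^2 = 0.6731
Iter 2: z = 1.4917 + 0.0686i, |z|^2 = 2.2300
Iter 3: z = 3.0405 + 0.2308i, |z|^2 = 9.2981
Escaped at iteration 3

Answer: 3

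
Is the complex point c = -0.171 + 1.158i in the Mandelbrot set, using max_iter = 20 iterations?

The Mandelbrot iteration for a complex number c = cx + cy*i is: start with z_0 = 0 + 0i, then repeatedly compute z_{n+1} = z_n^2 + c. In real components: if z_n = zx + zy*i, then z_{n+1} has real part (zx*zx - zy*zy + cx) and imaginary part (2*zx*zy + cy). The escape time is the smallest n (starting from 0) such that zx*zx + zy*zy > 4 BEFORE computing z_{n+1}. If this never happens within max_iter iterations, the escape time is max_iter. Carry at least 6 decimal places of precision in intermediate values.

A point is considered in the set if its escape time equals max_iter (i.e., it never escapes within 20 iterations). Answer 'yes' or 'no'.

Answer: no

Derivation:
z_0 = 0 + 0i, c = -0.1710 + 1.1580i
Iter 1: z = -0.1710 + 1.1580i, |z|^2 = 1.3702
Iter 2: z = -1.4827 + 0.7620i, |z|^2 = 2.7791
Iter 3: z = 1.4469 + -1.1016i, |z|^2 = 3.3069
Iter 4: z = 0.7090 + -2.0297i, |z|^2 = 4.6222
Escaped at iteration 4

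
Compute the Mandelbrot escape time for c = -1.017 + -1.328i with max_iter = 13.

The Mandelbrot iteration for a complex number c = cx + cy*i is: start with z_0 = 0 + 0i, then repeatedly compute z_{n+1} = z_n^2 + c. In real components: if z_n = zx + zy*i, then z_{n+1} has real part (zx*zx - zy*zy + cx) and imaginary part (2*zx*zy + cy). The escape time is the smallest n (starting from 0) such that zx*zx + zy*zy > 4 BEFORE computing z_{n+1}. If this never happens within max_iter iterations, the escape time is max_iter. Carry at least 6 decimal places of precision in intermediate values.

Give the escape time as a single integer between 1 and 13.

Answer: 2

Derivation:
z_0 = 0 + 0i, c = -1.0170 + -1.3280i
Iter 1: z = -1.0170 + -1.3280i, |z|^2 = 2.7979
Iter 2: z = -1.7463 + 1.3732i, |z|^2 = 4.9351
Escaped at iteration 2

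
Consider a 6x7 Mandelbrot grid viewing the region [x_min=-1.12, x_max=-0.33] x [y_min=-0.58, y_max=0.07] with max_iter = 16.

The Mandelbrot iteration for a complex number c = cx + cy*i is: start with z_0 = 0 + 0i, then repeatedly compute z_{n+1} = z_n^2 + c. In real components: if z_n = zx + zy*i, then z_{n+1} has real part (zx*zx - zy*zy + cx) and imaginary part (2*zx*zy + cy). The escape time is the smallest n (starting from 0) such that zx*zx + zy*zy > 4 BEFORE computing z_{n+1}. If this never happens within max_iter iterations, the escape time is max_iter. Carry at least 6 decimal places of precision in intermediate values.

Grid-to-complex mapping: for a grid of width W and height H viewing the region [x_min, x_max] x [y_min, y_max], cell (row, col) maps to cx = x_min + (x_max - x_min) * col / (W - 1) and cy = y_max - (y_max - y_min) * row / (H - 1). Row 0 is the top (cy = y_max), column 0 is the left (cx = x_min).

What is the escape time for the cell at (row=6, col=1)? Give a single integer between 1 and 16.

z_0 = 0 + 0i, c = -0.9620 + -0.5800i
Iter 1: z = -0.9620 + -0.5800i, |z|^2 = 1.2618
Iter 2: z = -0.3730 + 0.5359i, |z|^2 = 0.4263
Iter 3: z = -1.1101 + -0.9797i, |z|^2 = 2.1923
Iter 4: z = -0.6896 + 1.5953i, |z|^2 = 3.0204
Iter 5: z = -3.0314 + -2.7800i, |z|^2 = 16.9180
Escaped at iteration 5

Answer: 5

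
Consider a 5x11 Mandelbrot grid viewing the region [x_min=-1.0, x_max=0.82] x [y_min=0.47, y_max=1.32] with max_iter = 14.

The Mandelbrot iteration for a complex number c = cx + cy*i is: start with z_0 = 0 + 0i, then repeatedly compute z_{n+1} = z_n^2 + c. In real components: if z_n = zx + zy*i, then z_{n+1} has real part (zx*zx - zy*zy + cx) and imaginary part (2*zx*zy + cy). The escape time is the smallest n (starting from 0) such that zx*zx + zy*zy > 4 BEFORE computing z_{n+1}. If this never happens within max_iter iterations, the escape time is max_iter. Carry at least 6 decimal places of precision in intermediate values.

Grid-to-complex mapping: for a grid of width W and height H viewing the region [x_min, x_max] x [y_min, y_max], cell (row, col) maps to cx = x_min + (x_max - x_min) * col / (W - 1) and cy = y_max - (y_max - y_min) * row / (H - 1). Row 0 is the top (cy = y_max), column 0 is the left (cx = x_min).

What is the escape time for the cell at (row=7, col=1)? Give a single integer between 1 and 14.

Answer: 6

Derivation:
z_0 = 0 + 0i, c = -0.5450 + 0.7250i
Iter 1: z = -0.5450 + 0.7250i, |z|^2 = 0.8227
Iter 2: z = -0.7736 + -0.0653i, |z|^2 = 0.6027
Iter 3: z = 0.0492 + 0.8260i, |z|^2 = 0.6846
Iter 4: z = -1.2248 + 0.8063i, |z|^2 = 2.1502
Iter 5: z = 0.3050 + -1.2500i, |z|^2 = 1.6556
Iter 6: z = -2.0145 + -0.0375i, |z|^2 = 4.0596
Escaped at iteration 6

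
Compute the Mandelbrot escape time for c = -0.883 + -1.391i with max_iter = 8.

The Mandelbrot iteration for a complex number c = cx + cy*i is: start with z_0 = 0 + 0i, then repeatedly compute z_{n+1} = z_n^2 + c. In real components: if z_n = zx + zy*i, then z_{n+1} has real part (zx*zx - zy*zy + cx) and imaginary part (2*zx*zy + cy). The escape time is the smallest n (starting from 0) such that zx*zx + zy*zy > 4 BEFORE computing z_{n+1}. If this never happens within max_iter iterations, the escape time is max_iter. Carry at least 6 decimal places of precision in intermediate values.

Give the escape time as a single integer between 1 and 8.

z_0 = 0 + 0i, c = -0.8830 + -1.3910i
Iter 1: z = -0.8830 + -1.3910i, |z|^2 = 2.7146
Iter 2: z = -2.0382 + 1.0655i, |z|^2 = 5.2895
Escaped at iteration 2

Answer: 2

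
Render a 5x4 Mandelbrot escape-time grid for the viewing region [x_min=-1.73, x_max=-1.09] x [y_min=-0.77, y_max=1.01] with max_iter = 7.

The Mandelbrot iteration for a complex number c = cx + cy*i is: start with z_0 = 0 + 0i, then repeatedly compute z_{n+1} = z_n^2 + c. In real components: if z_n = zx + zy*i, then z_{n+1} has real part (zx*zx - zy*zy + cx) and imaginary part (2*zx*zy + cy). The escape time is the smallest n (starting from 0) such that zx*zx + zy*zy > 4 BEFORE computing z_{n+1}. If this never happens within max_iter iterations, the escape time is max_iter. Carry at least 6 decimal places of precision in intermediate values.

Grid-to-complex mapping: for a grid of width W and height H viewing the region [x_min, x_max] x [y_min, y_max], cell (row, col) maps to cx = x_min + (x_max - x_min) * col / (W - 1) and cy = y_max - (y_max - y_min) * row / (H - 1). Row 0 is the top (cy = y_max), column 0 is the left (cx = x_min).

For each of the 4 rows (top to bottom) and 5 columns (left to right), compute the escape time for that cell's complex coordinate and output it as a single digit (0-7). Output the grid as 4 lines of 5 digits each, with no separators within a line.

(row=0, col=0): c = -1.7300 + 1.0100i → escape time 1
(row=0, col=1): c = -1.5700 + 1.0100i → escape time 2
(row=0, col=2): c = -1.4100 + 1.0100i → escape time 3
(row=0, col=3): c = -1.2500 + 1.0100i → escape time 3
(row=0, col=4): c = -1.0900 + 1.0100i → escape time 3
(row=1, col=0): c = -1.7300 + 0.4167i → escape time 3
(row=1, col=1): c = -1.5700 + 0.4167i → escape time 3
(row=1, col=2): c = -1.4100 + 0.4167i → escape time 4
(row=1, col=3): c = -1.2500 + 0.4167i → escape time 7
(row=1, col=4): c = -1.0900 + 0.4167i → escape time 6
(row=2, col=0): c = -1.7300 + -0.1767i → escape time 4
(row=2, col=1): c = -1.5700 + -0.1767i → escape time 5
(row=2, col=2): c = -1.4100 + -0.1767i → escape time 7
(row=2, col=3): c = -1.2500 + -0.1767i → escape time 7
(row=2, col=4): c = -1.0900 + -0.1767i → escape time 7
(row=3, col=0): c = -1.7300 + -0.7700i → escape time 2
(row=3, col=1): c = -1.5700 + -0.7700i → escape time 3
(row=3, col=2): c = -1.4100 + -0.7700i → escape time 3
(row=3, col=3): c = -1.2500 + -0.7700i → escape time 3
(row=3, col=4): c = -1.0900 + -0.7700i → escape time 3

Answer: 12333
33476
45777
23333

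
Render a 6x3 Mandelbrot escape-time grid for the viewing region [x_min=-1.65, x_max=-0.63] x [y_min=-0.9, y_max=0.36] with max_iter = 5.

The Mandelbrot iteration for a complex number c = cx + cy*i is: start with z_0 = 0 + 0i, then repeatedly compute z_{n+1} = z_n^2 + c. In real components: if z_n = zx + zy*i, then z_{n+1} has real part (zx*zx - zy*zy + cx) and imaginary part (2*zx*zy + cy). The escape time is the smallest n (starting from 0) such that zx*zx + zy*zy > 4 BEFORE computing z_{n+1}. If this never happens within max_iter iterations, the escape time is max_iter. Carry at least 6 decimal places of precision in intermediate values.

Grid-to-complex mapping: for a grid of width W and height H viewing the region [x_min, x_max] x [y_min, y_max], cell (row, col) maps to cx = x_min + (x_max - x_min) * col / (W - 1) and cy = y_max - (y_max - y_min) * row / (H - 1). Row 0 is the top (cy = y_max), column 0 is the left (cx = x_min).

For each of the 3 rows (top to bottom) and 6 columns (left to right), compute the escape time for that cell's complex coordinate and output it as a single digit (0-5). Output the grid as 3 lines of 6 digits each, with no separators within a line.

Answer: 455555
455555
233334

Derivation:
(row=0, col=0): c = -1.6500 + 0.3600i → escape time 4
(row=0, col=1): c = -1.4460 + 0.3600i → escape time 5
(row=0, col=2): c = -1.2420 + 0.3600i → escape time 5
(row=0, col=3): c = -1.0380 + 0.3600i → escape time 5
(row=0, col=4): c = -0.8340 + 0.3600i → escape time 5
(row=0, col=5): c = -0.6300 + 0.3600i → escape time 5
(row=1, col=0): c = -1.6500 + -0.2700i → escape time 4
(row=1, col=1): c = -1.4460 + -0.2700i → escape time 5
(row=1, col=2): c = -1.2420 + -0.2700i → escape time 5
(row=1, col=3): c = -1.0380 + -0.2700i → escape time 5
(row=1, col=4): c = -0.8340 + -0.2700i → escape time 5
(row=1, col=5): c = -0.6300 + -0.2700i → escape time 5
(row=2, col=0): c = -1.6500 + -0.9000i → escape time 2
(row=2, col=1): c = -1.4460 + -0.9000i → escape time 3
(row=2, col=2): c = -1.2420 + -0.9000i → escape time 3
(row=2, col=3): c = -1.0380 + -0.9000i → escape time 3
(row=2, col=4): c = -0.8340 + -0.9000i → escape time 3
(row=2, col=5): c = -0.6300 + -0.9000i → escape time 4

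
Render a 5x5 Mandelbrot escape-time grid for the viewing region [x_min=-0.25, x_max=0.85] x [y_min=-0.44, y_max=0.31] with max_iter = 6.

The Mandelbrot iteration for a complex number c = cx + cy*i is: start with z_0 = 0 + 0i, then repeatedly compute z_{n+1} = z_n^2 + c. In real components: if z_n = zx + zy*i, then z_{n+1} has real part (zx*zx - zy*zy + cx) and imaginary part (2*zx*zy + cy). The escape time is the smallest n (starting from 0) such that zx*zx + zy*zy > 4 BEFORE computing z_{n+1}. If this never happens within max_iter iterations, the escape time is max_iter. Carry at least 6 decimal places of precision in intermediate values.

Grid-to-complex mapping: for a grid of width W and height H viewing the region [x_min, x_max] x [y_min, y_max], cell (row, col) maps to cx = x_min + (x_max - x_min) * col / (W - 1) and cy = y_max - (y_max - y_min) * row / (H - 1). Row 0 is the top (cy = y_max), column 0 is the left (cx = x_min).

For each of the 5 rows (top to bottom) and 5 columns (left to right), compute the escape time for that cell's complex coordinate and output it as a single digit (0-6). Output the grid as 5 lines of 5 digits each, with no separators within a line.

Answer: 66643
66643
66643
66643
66643

Derivation:
(row=0, col=0): c = -0.2500 + 0.3100i → escape time 6
(row=0, col=1): c = 0.0250 + 0.3100i → escape time 6
(row=0, col=2): c = 0.3000 + 0.3100i → escape time 6
(row=0, col=3): c = 0.5750 + 0.3100i → escape time 4
(row=0, col=4): c = 0.8500 + 0.3100i → escape time 3
(row=1, col=0): c = -0.2500 + 0.1225i → escape time 6
(row=1, col=1): c = 0.0250 + 0.1225i → escape time 6
(row=1, col=2): c = 0.3000 + 0.1225i → escape time 6
(row=1, col=3): c = 0.5750 + 0.1225i → escape time 4
(row=1, col=4): c = 0.8500 + 0.1225i → escape time 3
(row=2, col=0): c = -0.2500 + -0.0650i → escape time 6
(row=2, col=1): c = 0.0250 + -0.0650i → escape time 6
(row=2, col=2): c = 0.3000 + -0.0650i → escape time 6
(row=2, col=3): c = 0.5750 + -0.0650i → escape time 4
(row=2, col=4): c = 0.8500 + -0.0650i → escape time 3
(row=3, col=0): c = -0.2500 + -0.2525i → escape time 6
(row=3, col=1): c = 0.0250 + -0.2525i → escape time 6
(row=3, col=2): c = 0.3000 + -0.2525i → escape time 6
(row=3, col=3): c = 0.5750 + -0.2525i → escape time 4
(row=3, col=4): c = 0.8500 + -0.2525i → escape time 3
(row=4, col=0): c = -0.2500 + -0.4400i → escape time 6
(row=4, col=1): c = 0.0250 + -0.4400i → escape time 6
(row=4, col=2): c = 0.3000 + -0.4400i → escape time 6
(row=4, col=3): c = 0.5750 + -0.4400i → escape time 4
(row=4, col=4): c = 0.8500 + -0.4400i → escape time 3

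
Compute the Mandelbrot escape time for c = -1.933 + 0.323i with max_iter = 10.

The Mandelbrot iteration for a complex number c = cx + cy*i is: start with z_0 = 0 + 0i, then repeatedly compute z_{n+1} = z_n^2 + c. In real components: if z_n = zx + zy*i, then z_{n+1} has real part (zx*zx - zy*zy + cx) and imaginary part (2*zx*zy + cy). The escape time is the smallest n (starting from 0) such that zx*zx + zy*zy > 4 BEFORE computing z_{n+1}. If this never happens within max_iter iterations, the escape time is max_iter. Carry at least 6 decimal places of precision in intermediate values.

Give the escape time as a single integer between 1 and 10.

Answer: 3

Derivation:
z_0 = 0 + 0i, c = -1.9330 + 0.3230i
Iter 1: z = -1.9330 + 0.3230i, |z|^2 = 3.8408
Iter 2: z = 1.6992 + -0.9257i, |z|^2 = 3.7441
Iter 3: z = 0.0972 + -2.8229i, |z|^2 = 7.9781
Escaped at iteration 3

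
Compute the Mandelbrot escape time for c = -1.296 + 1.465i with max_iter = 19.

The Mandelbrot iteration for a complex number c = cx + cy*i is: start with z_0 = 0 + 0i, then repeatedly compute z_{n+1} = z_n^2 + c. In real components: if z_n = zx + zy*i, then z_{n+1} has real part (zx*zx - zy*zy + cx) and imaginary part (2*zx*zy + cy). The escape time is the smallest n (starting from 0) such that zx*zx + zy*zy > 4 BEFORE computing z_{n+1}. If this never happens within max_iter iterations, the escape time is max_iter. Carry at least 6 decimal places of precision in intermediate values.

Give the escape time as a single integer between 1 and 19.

Answer: 2

Derivation:
z_0 = 0 + 0i, c = -1.2960 + 1.4650i
Iter 1: z = -1.2960 + 1.4650i, |z|^2 = 3.8258
Iter 2: z = -1.7626 + -2.3323i, |z|^2 = 8.5463
Escaped at iteration 2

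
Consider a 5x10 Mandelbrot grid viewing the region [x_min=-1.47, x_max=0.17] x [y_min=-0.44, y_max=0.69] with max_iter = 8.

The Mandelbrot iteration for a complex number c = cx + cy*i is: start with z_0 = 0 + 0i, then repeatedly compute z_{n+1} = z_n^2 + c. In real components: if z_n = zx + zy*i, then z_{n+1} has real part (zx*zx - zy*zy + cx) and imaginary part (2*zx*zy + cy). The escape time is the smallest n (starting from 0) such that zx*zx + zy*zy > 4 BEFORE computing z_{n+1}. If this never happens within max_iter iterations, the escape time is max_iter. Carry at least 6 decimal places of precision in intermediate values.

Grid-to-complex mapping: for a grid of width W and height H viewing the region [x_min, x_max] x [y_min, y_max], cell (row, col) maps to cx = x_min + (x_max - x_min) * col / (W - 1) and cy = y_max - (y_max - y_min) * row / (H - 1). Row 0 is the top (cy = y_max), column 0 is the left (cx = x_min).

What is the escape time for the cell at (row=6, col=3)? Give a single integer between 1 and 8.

z_0 = 0 + 0i, c = -0.2400 + -0.0633i
Iter 1: z = -0.2400 + -0.0633i, |z|^2 = 0.0616
Iter 2: z = -0.1864 + -0.0329i, |z|^2 = 0.0358
Iter 3: z = -0.2063 + -0.0511i, |z|^2 = 0.0452
Iter 4: z = -0.2000 + -0.0423i, |z|^2 = 0.0418
Iter 5: z = -0.2018 + -0.0464i, |z|^2 = 0.0429
Iter 6: z = -0.2014 + -0.0446i, |z|^2 = 0.0426
Iter 7: z = -0.2014 + -0.0454i, |z|^2 = 0.0426

Answer: 8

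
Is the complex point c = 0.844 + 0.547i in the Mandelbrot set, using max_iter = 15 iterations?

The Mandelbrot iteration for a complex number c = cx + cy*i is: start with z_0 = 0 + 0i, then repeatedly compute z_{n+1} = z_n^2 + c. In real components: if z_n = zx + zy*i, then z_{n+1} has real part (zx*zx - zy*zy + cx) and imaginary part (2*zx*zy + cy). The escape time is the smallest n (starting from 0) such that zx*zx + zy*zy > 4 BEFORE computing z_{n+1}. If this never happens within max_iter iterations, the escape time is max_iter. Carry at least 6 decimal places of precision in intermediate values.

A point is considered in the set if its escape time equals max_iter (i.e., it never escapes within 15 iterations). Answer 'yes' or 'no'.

Answer: no

Derivation:
z_0 = 0 + 0i, c = 0.8440 + 0.5470i
Iter 1: z = 0.8440 + 0.5470i, |z|^2 = 1.0115
Iter 2: z = 1.2571 + 1.4703i, |z|^2 = 3.7423
Iter 3: z = 0.2625 + 4.2438i, |z|^2 = 18.0787
Escaped at iteration 3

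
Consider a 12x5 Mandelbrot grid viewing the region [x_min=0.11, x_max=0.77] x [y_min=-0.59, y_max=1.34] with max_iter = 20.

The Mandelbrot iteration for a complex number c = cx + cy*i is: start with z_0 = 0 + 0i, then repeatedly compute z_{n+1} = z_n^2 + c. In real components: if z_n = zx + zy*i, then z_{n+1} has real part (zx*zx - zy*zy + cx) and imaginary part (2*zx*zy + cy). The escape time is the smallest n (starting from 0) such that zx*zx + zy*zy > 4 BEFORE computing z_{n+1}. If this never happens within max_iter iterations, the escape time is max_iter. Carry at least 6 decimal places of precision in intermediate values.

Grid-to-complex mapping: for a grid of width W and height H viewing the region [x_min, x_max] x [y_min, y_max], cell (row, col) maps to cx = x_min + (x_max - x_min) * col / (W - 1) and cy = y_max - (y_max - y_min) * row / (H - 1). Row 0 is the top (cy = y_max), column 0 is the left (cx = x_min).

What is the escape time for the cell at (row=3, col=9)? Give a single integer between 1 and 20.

Answer: 4

Derivation:
z_0 = 0 + 0i, c = 0.6500 + -0.1075i
Iter 1: z = 0.6500 + -0.1075i, |z|^2 = 0.4341
Iter 2: z = 1.0609 + -0.2473i, |z|^2 = 1.1867
Iter 3: z = 1.7145 + -0.6321i, |z|^2 = 3.3390
Iter 4: z = 3.1898 + -2.2751i, |z|^2 = 15.3508
Escaped at iteration 4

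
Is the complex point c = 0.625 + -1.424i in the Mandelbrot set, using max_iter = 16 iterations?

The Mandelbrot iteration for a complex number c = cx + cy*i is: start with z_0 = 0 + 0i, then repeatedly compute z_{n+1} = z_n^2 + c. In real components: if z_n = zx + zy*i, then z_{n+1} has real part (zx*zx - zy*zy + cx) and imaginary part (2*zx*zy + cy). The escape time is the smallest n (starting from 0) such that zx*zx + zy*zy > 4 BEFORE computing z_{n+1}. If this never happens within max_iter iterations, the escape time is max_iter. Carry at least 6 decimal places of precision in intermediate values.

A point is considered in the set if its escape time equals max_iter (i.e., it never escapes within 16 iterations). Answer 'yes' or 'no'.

Answer: no

Derivation:
z_0 = 0 + 0i, c = 0.6250 + -1.4240i
Iter 1: z = 0.6250 + -1.4240i, |z|^2 = 2.4184
Iter 2: z = -1.0122 + -3.2040i, |z|^2 = 11.2901
Escaped at iteration 2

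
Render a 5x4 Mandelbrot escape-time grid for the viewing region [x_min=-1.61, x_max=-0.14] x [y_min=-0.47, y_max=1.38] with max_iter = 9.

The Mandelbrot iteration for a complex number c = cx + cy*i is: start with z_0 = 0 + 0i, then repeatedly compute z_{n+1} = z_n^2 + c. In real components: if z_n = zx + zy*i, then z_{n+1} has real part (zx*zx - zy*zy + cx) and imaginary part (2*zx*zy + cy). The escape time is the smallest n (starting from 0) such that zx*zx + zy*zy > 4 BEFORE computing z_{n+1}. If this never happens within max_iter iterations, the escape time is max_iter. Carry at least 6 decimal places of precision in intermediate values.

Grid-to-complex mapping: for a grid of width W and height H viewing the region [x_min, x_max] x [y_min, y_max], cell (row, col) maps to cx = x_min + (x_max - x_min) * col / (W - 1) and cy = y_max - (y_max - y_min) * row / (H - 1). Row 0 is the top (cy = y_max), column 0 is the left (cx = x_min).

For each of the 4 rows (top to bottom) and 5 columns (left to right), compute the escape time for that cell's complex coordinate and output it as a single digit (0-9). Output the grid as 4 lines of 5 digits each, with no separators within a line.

(row=0, col=0): c = -1.6100 + 1.3800i → escape time 1
(row=0, col=1): c = -1.2425 + 1.3800i → escape time 2
(row=0, col=2): c = -0.8750 + 1.3800i → escape time 2
(row=0, col=3): c = -0.5075 + 1.3800i → escape time 2
(row=0, col=4): c = -0.1400 + 1.3800i → escape time 2
(row=1, col=0): c = -1.6100 + 0.7633i → escape time 3
(row=1, col=1): c = -1.2425 + 0.7633i → escape time 3
(row=1, col=2): c = -0.8750 + 0.7633i → escape time 4
(row=1, col=3): c = -0.5075 + 0.7633i → escape time 6
(row=1, col=4): c = -0.1400 + 0.7633i → escape time 9
(row=2, col=0): c = -1.6100 + 0.1467i → escape time 5
(row=2, col=1): c = -1.2425 + 0.1467i → escape time 9
(row=2, col=2): c = -0.8750 + 0.1467i → escape time 9
(row=2, col=3): c = -0.5075 + 0.1467i → escape time 9
(row=2, col=4): c = -0.1400 + 0.1467i → escape time 9
(row=3, col=0): c = -1.6100 + -0.4700i → escape time 3
(row=3, col=1): c = -1.2425 + -0.4700i → escape time 5
(row=3, col=2): c = -0.8750 + -0.4700i → escape time 6
(row=3, col=3): c = -0.5075 + -0.4700i → escape time 9
(row=3, col=4): c = -0.1400 + -0.4700i → escape time 9

Answer: 12222
33469
59999
35699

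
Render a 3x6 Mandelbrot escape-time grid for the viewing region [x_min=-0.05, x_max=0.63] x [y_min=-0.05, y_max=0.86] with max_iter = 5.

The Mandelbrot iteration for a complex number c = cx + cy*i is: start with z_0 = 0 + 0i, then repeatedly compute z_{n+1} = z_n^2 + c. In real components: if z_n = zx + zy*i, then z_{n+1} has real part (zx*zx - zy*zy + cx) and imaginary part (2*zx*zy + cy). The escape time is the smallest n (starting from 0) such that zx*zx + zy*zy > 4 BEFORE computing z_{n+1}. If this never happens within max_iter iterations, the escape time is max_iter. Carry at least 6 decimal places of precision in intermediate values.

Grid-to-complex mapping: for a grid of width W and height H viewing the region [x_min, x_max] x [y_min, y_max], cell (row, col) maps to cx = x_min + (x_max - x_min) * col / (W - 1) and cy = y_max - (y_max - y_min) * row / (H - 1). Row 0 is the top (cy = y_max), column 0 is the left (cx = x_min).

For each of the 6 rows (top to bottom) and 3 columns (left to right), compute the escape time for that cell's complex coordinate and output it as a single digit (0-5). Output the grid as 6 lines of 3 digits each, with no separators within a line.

Answer: 543
553
553
554
554
554

Derivation:
(row=0, col=0): c = -0.0500 + 0.8600i → escape time 5
(row=0, col=1): c = 0.2900 + 0.8600i → escape time 4
(row=0, col=2): c = 0.6300 + 0.8600i → escape time 3
(row=1, col=0): c = -0.0500 + 0.6780i → escape time 5
(row=1, col=1): c = 0.2900 + 0.6780i → escape time 5
(row=1, col=2): c = 0.6300 + 0.6780i → escape time 3
(row=2, col=0): c = -0.0500 + 0.4960i → escape time 5
(row=2, col=1): c = 0.2900 + 0.4960i → escape time 5
(row=2, col=2): c = 0.6300 + 0.4960i → escape time 3
(row=3, col=0): c = -0.0500 + 0.3140i → escape time 5
(row=3, col=1): c = 0.2900 + 0.3140i → escape time 5
(row=3, col=2): c = 0.6300 + 0.3140i → escape time 4
(row=4, col=0): c = -0.0500 + 0.1320i → escape time 5
(row=4, col=1): c = 0.2900 + 0.1320i → escape time 5
(row=4, col=2): c = 0.6300 + 0.1320i → escape time 4
(row=5, col=0): c = -0.0500 + -0.0500i → escape time 5
(row=5, col=1): c = 0.2900 + -0.0500i → escape time 5
(row=5, col=2): c = 0.6300 + -0.0500i → escape time 4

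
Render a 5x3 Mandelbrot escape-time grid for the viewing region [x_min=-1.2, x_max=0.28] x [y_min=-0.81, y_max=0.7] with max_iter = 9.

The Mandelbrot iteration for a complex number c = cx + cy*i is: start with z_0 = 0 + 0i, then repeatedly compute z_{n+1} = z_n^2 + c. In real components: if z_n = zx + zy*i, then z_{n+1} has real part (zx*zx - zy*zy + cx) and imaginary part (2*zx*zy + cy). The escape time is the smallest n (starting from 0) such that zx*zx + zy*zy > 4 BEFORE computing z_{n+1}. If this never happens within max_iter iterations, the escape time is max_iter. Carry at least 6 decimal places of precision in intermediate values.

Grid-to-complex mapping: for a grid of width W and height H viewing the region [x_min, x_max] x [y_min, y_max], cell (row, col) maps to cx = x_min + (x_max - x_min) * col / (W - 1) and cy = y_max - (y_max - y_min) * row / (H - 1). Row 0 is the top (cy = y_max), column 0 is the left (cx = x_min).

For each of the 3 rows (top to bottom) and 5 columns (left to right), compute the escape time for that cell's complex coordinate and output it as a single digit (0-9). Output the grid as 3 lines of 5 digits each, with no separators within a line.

Answer: 34896
99999
34695

Derivation:
(row=0, col=0): c = -1.2000 + 0.7000i → escape time 3
(row=0, col=1): c = -0.8300 + 0.7000i → escape time 4
(row=0, col=2): c = -0.4600 + 0.7000i → escape time 8
(row=0, col=3): c = -0.0900 + 0.7000i → escape time 9
(row=0, col=4): c = 0.2800 + 0.7000i → escape time 6
(row=1, col=0): c = -1.2000 + -0.0550i → escape time 9
(row=1, col=1): c = -0.8300 + -0.0550i → escape time 9
(row=1, col=2): c = -0.4600 + -0.0550i → escape time 9
(row=1, col=3): c = -0.0900 + -0.0550i → escape time 9
(row=1, col=4): c = 0.2800 + -0.0550i → escape time 9
(row=2, col=0): c = -1.2000 + -0.8100i → escape time 3
(row=2, col=1): c = -0.8300 + -0.8100i → escape time 4
(row=2, col=2): c = -0.4600 + -0.8100i → escape time 6
(row=2, col=3): c = -0.0900 + -0.8100i → escape time 9
(row=2, col=4): c = 0.2800 + -0.8100i → escape time 5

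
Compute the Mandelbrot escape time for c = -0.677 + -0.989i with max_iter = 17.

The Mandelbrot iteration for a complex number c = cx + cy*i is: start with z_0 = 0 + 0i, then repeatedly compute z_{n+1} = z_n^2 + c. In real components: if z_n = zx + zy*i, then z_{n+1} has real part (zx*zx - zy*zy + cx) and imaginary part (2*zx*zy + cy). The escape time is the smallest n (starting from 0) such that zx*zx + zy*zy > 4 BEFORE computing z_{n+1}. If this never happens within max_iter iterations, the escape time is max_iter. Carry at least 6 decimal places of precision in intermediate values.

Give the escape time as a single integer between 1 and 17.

Answer: 4

Derivation:
z_0 = 0 + 0i, c = -0.6770 + -0.9890i
Iter 1: z = -0.6770 + -0.9890i, |z|^2 = 1.4365
Iter 2: z = -1.1968 + 0.3501i, |z|^2 = 1.5549
Iter 3: z = 0.6327 + -1.8270i, |z|^2 = 3.7383
Iter 4: z = -3.6146 + -3.3010i, |z|^2 = 23.9622
Escaped at iteration 4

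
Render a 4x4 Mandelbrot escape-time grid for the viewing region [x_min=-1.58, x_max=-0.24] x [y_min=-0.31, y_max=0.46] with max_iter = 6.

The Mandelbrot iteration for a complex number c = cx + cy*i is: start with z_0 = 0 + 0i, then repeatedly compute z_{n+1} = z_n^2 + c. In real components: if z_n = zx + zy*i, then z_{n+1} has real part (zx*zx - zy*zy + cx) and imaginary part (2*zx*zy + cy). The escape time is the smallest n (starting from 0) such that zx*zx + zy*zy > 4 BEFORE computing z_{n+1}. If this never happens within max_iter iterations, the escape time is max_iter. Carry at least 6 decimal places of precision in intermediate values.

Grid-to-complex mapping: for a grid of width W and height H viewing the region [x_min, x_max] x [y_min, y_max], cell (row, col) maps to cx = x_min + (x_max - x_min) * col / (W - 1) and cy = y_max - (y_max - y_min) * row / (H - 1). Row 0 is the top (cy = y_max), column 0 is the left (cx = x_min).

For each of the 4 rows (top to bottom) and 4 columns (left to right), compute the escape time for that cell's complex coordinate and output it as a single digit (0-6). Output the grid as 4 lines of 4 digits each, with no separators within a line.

(row=0, col=0): c = -1.5800 + 0.4600i → escape time 3
(row=0, col=1): c = -1.1333 + 0.4600i → escape time 5
(row=0, col=2): c = -0.6867 + 0.4600i → escape time 6
(row=0, col=3): c = -0.2400 + 0.4600i → escape time 6
(row=1, col=0): c = -1.5800 + 0.2033i → escape time 5
(row=1, col=1): c = -1.1333 + 0.2033i → escape time 6
(row=1, col=2): c = -0.6867 + 0.2033i → escape time 6
(row=1, col=3): c = -0.2400 + 0.2033i → escape time 6
(row=2, col=0): c = -1.5800 + -0.0533i → escape time 6
(row=2, col=1): c = -1.1333 + -0.0533i → escape time 6
(row=2, col=2): c = -0.6867 + -0.0533i → escape time 6
(row=2, col=3): c = -0.2400 + -0.0533i → escape time 6
(row=3, col=0): c = -1.5800 + -0.3100i → escape time 4
(row=3, col=1): c = -1.1333 + -0.3100i → escape time 6
(row=3, col=2): c = -0.6867 + -0.3100i → escape time 6
(row=3, col=3): c = -0.2400 + -0.3100i → escape time 6

Answer: 3566
5666
6666
4666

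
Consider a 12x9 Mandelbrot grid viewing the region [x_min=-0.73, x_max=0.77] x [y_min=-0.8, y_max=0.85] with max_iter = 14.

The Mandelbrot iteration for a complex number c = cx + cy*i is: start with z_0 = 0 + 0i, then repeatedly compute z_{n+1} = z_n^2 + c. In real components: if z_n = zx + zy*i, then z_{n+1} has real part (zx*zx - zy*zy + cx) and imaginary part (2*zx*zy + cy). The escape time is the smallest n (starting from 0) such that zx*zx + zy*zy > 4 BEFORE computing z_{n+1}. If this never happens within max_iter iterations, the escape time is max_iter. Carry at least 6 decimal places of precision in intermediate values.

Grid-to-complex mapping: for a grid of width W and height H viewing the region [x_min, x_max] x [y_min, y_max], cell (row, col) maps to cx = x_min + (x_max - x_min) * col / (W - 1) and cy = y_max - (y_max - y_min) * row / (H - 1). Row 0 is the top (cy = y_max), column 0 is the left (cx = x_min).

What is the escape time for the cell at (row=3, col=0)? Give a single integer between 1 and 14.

Answer: 14

Derivation:
z_0 = 0 + 0i, c = -0.7300 + 0.2313i
Iter 1: z = -0.7300 + 0.2313i, |z|^2 = 0.5864
Iter 2: z = -0.2506 + -0.1064i, |z|^2 = 0.0741
Iter 3: z = -0.6785 + 0.2846i, |z|^2 = 0.5414
Iter 4: z = -0.3506 + -0.1549i, |z|^2 = 0.1469
Iter 5: z = -0.6311 + 0.3399i, |z|^2 = 0.5138
Iter 6: z = -0.4472 + -0.1977i, |z|^2 = 0.2391
Iter 7: z = -0.5691 + 0.4081i, |z|^2 = 0.4904
Iter 8: z = -0.5727 + -0.2332i, |z|^2 = 0.3824
Iter 9: z = -0.4564 + 0.4984i, |z|^2 = 0.4567
Iter 10: z = -0.7701 + -0.2237i, |z|^2 = 0.6431
Iter 11: z = -0.1870 + 0.5758i, |z|^2 = 0.3665
Iter 12: z = -1.0266 + 0.0159i, |z|^2 = 1.0541
Iter 13: z = 0.3236 + 0.1986i, |z|^2 = 0.1442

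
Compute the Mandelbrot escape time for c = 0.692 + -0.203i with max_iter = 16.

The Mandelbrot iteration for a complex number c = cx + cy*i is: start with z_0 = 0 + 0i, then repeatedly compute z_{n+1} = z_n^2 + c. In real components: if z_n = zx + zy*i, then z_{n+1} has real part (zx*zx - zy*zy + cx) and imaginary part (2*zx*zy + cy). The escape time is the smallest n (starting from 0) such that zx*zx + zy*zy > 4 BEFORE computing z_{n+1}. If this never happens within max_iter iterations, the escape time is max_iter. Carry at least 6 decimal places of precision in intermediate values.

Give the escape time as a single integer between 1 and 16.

Answer: 3

Derivation:
z_0 = 0 + 0i, c = 0.6920 + -0.2030i
Iter 1: z = 0.6920 + -0.2030i, |z|^2 = 0.5201
Iter 2: z = 1.1297 + -0.4840i, |z|^2 = 1.5103
Iter 3: z = 1.7339 + -1.2964i, |z|^2 = 4.6871
Escaped at iteration 3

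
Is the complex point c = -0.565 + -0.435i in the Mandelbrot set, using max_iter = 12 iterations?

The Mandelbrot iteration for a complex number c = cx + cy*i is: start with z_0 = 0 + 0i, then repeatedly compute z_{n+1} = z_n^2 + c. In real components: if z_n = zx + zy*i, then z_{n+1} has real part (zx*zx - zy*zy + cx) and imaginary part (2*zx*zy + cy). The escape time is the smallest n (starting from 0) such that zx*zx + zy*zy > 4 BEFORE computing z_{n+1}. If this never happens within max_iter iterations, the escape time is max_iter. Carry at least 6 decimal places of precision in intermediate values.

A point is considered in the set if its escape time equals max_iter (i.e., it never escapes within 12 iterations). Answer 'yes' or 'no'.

z_0 = 0 + 0i, c = -0.5650 + -0.4350i
Iter 1: z = -0.5650 + -0.4350i, |z|^2 = 0.5084
Iter 2: z = -0.4350 + 0.0565i, |z|^2 = 0.1924
Iter 3: z = -0.3790 + -0.4842i, |z|^2 = 0.3781
Iter 4: z = -0.6558 + -0.0680i, |z|^2 = 0.4347
Iter 5: z = -0.1395 + -0.3458i, |z|^2 = 0.1390
Iter 6: z = -0.6651 + -0.3385i, |z|^2 = 0.5570
Iter 7: z = -0.2372 + 0.0153i, |z|^2 = 0.0565
Iter 8: z = -0.5090 + -0.4423i, |z|^2 = 0.4546
Iter 9: z = -0.5015 + 0.0152i, |z|^2 = 0.2518
Iter 10: z = -0.3137 + -0.4502i, |z|^2 = 0.3011
Iter 11: z = -0.6693 + -0.1525i, |z|^2 = 0.4713
Did not escape in 12 iterations → in set

Answer: yes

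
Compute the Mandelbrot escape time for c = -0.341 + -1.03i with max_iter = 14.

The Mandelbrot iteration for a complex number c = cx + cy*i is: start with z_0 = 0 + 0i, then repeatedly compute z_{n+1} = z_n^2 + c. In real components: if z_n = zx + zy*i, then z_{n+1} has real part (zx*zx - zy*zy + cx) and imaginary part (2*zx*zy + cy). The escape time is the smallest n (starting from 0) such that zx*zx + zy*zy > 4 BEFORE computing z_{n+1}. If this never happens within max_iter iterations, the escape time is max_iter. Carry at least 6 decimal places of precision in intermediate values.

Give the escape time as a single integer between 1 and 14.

z_0 = 0 + 0i, c = -0.3410 + -1.0300i
Iter 1: z = -0.3410 + -1.0300i, |z|^2 = 1.1772
Iter 2: z = -1.2856 + -0.3275i, |z|^2 = 1.7601
Iter 3: z = 1.2045 + -0.1878i, |z|^2 = 1.4862
Iter 4: z = 1.0746 + -1.4825i, |z|^2 = 3.3525
Iter 5: z = -1.3839 + -4.2162i, |z|^2 = 19.6914
Escaped at iteration 5

Answer: 5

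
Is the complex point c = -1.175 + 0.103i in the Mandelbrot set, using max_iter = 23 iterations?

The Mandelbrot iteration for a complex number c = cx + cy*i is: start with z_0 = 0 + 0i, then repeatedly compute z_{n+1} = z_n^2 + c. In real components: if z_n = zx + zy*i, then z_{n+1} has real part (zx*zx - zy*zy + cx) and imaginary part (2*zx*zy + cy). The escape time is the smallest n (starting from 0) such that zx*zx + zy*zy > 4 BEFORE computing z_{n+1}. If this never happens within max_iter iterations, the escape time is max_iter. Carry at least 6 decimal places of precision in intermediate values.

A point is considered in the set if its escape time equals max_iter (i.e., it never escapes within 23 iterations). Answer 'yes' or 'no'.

z_0 = 0 + 0i, c = -1.1750 + 0.1030i
Iter 1: z = -1.1750 + 0.1030i, |z|^2 = 1.3912
Iter 2: z = 0.1950 + -0.1391i, |z|^2 = 0.0574
Iter 3: z = -1.1563 + 0.0488i, |z|^2 = 1.3394
Iter 4: z = 0.1597 + -0.0098i, |z|^2 = 0.0256
Iter 5: z = -1.1496 + 0.0999i, |z|^2 = 1.3316
Iter 6: z = 0.1366 + -0.1266i, |z|^2 = 0.0347
Iter 7: z = -1.1724 + 0.0684i, |z|^2 = 1.3791
Iter 8: z = 0.1948 + -0.0574i, |z|^2 = 0.0412
Iter 9: z = -1.1404 + 0.0806i, |z|^2 = 1.3069
Iter 10: z = 0.1189 + -0.0809i, |z|^2 = 0.0207
Iter 11: z = -1.1674 + 0.0838i, |z|^2 = 1.3699
Iter 12: z = 0.1808 + -0.0926i, |z|^2 = 0.0413
Iter 13: z = -1.1509 + 0.0695i, |z|^2 = 1.3293
Iter 14: z = 0.1447 + -0.0570i, |z|^2 = 0.0242
Iter 15: z = -1.1573 + 0.0865i, |z|^2 = 1.3469
Iter 16: z = 0.1569 + -0.0972i, |z|^2 = 0.0341
Iter 17: z = -1.1598 + 0.0725i, |z|^2 = 1.3505
Iter 18: z = 0.1649 + -0.0651i, |z|^2 = 0.0314
Iter 19: z = -1.1520 + 0.0815i, |z|^2 = 1.3338
Iter 20: z = 0.1455 + -0.0848i, |z|^2 = 0.0284
Iter 21: z = -1.1610 + 0.0783i, |z|^2 = 1.3541
Iter 22: z = 0.1668 + -0.0788i, |z|^2 = 0.0340
Did not escape in 23 iterations → in set

Answer: yes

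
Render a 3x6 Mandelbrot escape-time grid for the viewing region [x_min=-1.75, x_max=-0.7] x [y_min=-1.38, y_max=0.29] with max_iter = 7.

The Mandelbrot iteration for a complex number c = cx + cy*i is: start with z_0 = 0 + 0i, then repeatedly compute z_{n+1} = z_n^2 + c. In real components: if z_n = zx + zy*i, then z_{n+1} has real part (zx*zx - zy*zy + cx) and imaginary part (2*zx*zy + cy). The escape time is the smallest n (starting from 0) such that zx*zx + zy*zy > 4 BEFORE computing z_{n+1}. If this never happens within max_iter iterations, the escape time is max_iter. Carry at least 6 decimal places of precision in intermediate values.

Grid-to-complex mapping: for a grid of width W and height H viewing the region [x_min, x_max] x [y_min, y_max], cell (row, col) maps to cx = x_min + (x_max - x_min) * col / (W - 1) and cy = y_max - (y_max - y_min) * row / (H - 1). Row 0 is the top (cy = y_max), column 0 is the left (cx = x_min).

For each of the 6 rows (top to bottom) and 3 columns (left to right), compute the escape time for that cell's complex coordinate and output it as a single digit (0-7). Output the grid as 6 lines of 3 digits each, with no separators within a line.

Answer: 477
777
377
335
133
122

Derivation:
(row=0, col=0): c = -1.7500 + 0.2900i → escape time 4
(row=0, col=1): c = -1.2250 + 0.2900i → escape time 7
(row=0, col=2): c = -0.7000 + 0.2900i → escape time 7
(row=1, col=0): c = -1.7500 + -0.0440i → escape time 7
(row=1, col=1): c = -1.2250 + -0.0440i → escape time 7
(row=1, col=2): c = -0.7000 + -0.0440i → escape time 7
(row=2, col=0): c = -1.7500 + -0.3780i → escape time 3
(row=2, col=1): c = -1.2250 + -0.3780i → escape time 7
(row=2, col=2): c = -0.7000 + -0.3780i → escape time 7
(row=3, col=0): c = -1.7500 + -0.7120i → escape time 3
(row=3, col=1): c = -1.2250 + -0.7120i → escape time 3
(row=3, col=2): c = -0.7000 + -0.7120i → escape time 5
(row=4, col=0): c = -1.7500 + -1.0460i → escape time 1
(row=4, col=1): c = -1.2250 + -1.0460i → escape time 3
(row=4, col=2): c = -0.7000 + -1.0460i → escape time 3
(row=5, col=0): c = -1.7500 + -1.3800i → escape time 1
(row=5, col=1): c = -1.2250 + -1.3800i → escape time 2
(row=5, col=2): c = -0.7000 + -1.3800i → escape time 2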